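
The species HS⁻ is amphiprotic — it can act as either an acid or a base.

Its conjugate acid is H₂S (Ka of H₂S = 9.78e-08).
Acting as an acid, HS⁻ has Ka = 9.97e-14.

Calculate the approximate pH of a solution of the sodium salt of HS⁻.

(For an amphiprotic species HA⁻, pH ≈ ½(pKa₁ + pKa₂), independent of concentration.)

pKa₁ = -log(9.78e-08) = 7.01; pKa₂ = -log(9.97e-14) = 13.00. For an amphiprotic species, pH ≈ ½(pKa₁ + pKa₂) = ½(7.01 + 13.00) = 10.01.

pH = 10.01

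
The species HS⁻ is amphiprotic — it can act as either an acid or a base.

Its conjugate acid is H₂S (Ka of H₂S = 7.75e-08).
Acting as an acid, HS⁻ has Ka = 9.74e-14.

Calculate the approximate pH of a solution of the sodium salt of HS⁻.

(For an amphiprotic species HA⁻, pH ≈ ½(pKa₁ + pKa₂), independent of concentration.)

pKa₁ = -log(7.75e-08) = 7.11; pKa₂ = -log(9.74e-14) = 13.01. For an amphiprotic species, pH ≈ ½(pKa₁ + pKa₂) = ½(7.11 + 13.01) = 10.06.

pH = 10.06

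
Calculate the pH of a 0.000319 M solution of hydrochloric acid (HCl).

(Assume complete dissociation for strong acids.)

[H⁺] = 0.000319 M for strong acid. pH = -log[H⁺] = -log(0.000319)

pH = 3.50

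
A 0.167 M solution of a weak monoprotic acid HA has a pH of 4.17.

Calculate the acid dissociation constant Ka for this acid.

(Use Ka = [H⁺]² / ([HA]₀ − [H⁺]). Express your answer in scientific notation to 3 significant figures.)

[H⁺] = 10^(−pH) = 10^(−4.17) = 6.761e-05 M. For HA ⇌ H⁺ + A⁻, Ka = [H⁺][A⁻]/[HA] = [H⁺]² / ([HA]₀ − [H⁺]) = (6.761e-05)² / (0.167 − 6.761e-05) = 2.74e-08.

K_a = 2.74e-08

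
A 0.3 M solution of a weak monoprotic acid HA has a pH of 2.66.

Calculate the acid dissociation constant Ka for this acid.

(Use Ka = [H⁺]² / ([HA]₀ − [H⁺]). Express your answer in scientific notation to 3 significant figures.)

[H⁺] = 10^(−pH) = 10^(−2.66) = 2.188e-03 M. For HA ⇌ H⁺ + A⁻, Ka = [H⁺][A⁻]/[HA] = [H⁺]² / ([HA]₀ − [H⁺]) = (2.188e-03)² / (0.3 − 2.188e-03) = 1.61e-05.

K_a = 1.61e-05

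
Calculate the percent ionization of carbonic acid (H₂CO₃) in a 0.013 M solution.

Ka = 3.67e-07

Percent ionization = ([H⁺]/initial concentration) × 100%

Using Ka equilibrium: x² + Ka×x - Ka×C = 0. Solving: [H⁺] = 6.8889e-05. Percent = (6.8889e-05/0.013) × 100

Percent ionization = 0.53%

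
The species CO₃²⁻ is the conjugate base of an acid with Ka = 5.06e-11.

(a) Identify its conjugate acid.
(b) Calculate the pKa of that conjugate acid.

(a) The conjugate acid is formed by adding one H⁺ to CO₃²⁻, giving HCO₃⁻. (b) pKa = -log(Ka) = -log(5.06e-11) = 10.30.

Conjugate acid: HCO₃⁻; pK_a = 10.30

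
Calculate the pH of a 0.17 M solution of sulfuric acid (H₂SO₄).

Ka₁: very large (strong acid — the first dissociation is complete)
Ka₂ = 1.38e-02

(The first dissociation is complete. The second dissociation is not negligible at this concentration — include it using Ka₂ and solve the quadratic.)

First dissociation is complete: [H⁺]₀ = [HSO₄⁻]₀ = C = 0.17 M. Second dissociation HSO₄⁻ ⇌ H⁺ + SO₄²⁻: let x = [SO₄²⁻]. Ka₂ = (C + x)·x / (C − x) = 1.38e-02 → x² + (C + Ka₂)·x − Ka₂·C = 0 → x² + 0.18380·x − 2.346e-03 = 0. x = (−0.18380 + √(0.18380² + 4 × 2.346e-03)) / 2 = 1.1983e-02 M. [H⁺] = C + x = 0.17 + 1.1983e-02 = 1.8198e-01 M. pH = -log(1.8198e-01) = 0.74.

pH = 0.74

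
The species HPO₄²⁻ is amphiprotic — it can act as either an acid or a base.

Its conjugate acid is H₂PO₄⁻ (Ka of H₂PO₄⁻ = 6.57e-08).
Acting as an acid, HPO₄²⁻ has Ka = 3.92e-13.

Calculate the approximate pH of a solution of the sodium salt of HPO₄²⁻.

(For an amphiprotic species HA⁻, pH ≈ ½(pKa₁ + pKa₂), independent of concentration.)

pKa₁ = -log(6.57e-08) = 7.18; pKa₂ = -log(3.92e-13) = 12.41. For an amphiprotic species, pH ≈ ½(pKa₁ + pKa₂) = ½(7.18 + 12.41) = 9.79.

pH = 9.79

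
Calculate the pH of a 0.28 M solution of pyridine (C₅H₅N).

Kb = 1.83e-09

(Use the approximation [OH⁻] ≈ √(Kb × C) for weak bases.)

[OH⁻] = √(Kb × C) = √(1.83e-09 × 0.28) = 2.2636e-05. pOH = 4.65, pH = 14 - pOH

pH = 9.35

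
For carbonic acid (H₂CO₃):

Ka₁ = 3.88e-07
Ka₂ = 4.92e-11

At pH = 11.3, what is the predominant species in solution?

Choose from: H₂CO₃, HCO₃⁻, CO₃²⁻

pKa₁ = 6.41, pKa₂ = 10.31. For a polyprotic acid the predominant species crosses at each pKa: below pKa_n the protonated form dominates, above it the deprotonated form does. At pH = 11.3, the predominant species is CO₃²⁻.

CO₃²⁻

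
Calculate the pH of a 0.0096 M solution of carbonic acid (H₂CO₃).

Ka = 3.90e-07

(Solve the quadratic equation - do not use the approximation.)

x² + Ka×x - Ka×C = 0. Using quadratic formula: [H⁺] = 6.0994e-05

pH = 4.21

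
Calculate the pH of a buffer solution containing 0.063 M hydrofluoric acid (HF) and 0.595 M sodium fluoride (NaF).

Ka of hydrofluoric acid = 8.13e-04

pKa = -log(8.13e-04) = 3.09. pH = pKa + log([A⁻]/[HA]) = 3.09 + log(0.595/0.063)

pH = 4.07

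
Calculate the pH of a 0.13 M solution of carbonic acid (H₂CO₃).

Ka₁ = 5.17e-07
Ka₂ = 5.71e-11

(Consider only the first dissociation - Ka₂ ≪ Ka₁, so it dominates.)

First dissociation dominates. From Ka₁ = [H⁺][HA⁻]/[H₂A], x² + Ka₁·x − Ka₁·C = 0 with C = 0.13 M and Ka₁ = 5.17e-07. Solving: [H⁺] = (−Ka₁ + √(Ka₁² + 4·Ka₁·C)) / 2 = 2.5899e-04 M. pH = -log(2.5899e-04) = 3.59.

pH = 3.59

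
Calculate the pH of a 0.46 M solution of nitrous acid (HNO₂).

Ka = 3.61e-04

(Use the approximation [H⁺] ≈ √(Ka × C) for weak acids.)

[H⁺] = √(Ka × C) = √(3.61e-04 × 0.46) = 1.2886e-02. pH = -log(1.2886e-02)

pH = 1.89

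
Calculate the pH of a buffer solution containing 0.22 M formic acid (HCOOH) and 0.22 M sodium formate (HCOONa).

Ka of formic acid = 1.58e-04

pKa = -log(1.58e-04) = 3.80. pH = pKa + log([A⁻]/[HA]) = 3.80 + log(0.22/0.22)

pH = 3.80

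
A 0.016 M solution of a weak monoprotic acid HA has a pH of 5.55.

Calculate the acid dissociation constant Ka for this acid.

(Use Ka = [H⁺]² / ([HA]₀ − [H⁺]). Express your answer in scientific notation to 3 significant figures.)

[H⁺] = 10^(−pH) = 10^(−5.55) = 2.818e-06 M. For HA ⇌ H⁺ + A⁻, Ka = [H⁺][A⁻]/[HA] = [H⁺]² / ([HA]₀ − [H⁺]) = (2.818e-06)² / (0.016 − 2.818e-06) = 4.97e-10.

K_a = 4.97e-10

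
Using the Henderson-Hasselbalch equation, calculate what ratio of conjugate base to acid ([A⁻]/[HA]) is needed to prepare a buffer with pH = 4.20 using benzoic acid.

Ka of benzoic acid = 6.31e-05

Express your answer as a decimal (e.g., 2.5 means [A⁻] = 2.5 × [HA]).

pKa = -log(6.31e-05) = 4.2000. pH = pKa + log([A⁻]/[HA]), so log([A⁻]/[HA]) = pH − pKa = 4.20 − 4.2000 = 0.0000. [A⁻]/[HA] = 10^(0.0000) = 1.00

[A⁻]/[HA] = 1.00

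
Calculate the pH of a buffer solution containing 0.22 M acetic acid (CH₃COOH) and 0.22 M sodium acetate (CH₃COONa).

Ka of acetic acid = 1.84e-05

pKa = -log(1.84e-05) = 4.74. pH = pKa + log([A⁻]/[HA]) = 4.74 + log(0.22/0.22)

pH = 4.74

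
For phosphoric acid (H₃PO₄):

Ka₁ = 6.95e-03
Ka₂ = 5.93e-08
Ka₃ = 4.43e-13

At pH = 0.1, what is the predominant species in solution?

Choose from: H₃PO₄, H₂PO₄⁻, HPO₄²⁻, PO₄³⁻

pKa₁ = 2.16, pKa₂ = 7.23, pKa₃ = 12.35. For a polyprotic acid the predominant species crosses at each pKa: below pKa_n the protonated form dominates, above it the deprotonated form does. At pH = 0.1, the predominant species is H₃PO₄.

H₃PO₄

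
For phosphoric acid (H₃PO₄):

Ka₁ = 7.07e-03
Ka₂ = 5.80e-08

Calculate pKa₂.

pKa₂ = -log(Ka₂) = -log(5.80e-08) = 7.24.

pK_{a2} = 7.24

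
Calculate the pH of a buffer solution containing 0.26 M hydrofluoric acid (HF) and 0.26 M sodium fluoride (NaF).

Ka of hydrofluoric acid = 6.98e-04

pKa = -log(6.98e-04) = 3.16. pH = pKa + log([A⁻]/[HA]) = 3.16 + log(0.26/0.26)

pH = 3.16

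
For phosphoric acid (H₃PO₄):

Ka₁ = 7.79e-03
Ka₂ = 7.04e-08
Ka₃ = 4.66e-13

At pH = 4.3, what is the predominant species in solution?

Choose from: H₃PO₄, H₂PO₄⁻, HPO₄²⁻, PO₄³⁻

pKa₁ = 2.11, pKa₂ = 7.15, pKa₃ = 12.33. For a polyprotic acid the predominant species crosses at each pKa: below pKa_n the protonated form dominates, above it the deprotonated form does. At pH = 4.3, the predominant species is H₂PO₄⁻.

H₂PO₄⁻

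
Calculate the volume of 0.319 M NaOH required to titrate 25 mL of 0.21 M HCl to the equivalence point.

At equivalence: moles acid = moles base. moles HCl = 0.21 × 25/1000 = 0.00525 mol. V_base = moles / 0.319 × 1000 = 16.5 mL.

V_{base} = 16.5 mL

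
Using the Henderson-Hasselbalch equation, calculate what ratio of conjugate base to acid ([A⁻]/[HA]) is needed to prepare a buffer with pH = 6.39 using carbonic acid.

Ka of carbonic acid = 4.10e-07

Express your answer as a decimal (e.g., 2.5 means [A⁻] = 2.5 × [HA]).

pKa = -log(4.10e-07) = 6.3872. pH = pKa + log([A⁻]/[HA]), so log([A⁻]/[HA]) = pH − pKa = 6.39 − 6.3872 = 0.0028. [A⁻]/[HA] = 10^(0.0028) = 1.01

[A⁻]/[HA] = 1.01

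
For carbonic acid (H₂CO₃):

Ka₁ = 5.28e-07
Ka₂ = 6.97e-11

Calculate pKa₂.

pKa₂ = -log(Ka₂) = -log(6.97e-11) = 10.16.

pK_{a2} = 10.16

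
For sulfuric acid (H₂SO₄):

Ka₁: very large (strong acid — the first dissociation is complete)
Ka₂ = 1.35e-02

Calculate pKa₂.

pKa₂ = -log(Ka₂) = -log(1.35e-02) = 1.87.

pK_{a2} = 1.87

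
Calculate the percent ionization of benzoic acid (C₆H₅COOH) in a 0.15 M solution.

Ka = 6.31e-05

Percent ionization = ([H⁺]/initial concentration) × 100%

Using Ka equilibrium: x² + Ka×x - Ka×C = 0. Solving: [H⁺] = 3.0451e-03. Percent = (3.0451e-03/0.15) × 100

Percent ionization = 2.03%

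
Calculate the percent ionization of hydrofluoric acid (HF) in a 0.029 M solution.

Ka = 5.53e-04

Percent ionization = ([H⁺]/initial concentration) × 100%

Using Ka equilibrium: x² + Ka×x - Ka×C = 0. Solving: [H⁺] = 3.7377e-03. Percent = (3.7377e-03/0.029) × 100

Percent ionization = 12.9%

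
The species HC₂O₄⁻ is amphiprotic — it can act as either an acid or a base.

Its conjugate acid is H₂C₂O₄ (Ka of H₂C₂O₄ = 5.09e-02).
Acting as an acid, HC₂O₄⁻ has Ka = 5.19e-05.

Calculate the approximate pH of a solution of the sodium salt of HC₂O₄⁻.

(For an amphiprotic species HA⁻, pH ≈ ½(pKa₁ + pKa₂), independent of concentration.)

pKa₁ = -log(5.09e-02) = 1.29; pKa₂ = -log(5.19e-05) = 4.28. For an amphiprotic species, pH ≈ ½(pKa₁ + pKa₂) = ½(1.29 + 4.28) = 2.79.

pH = 2.79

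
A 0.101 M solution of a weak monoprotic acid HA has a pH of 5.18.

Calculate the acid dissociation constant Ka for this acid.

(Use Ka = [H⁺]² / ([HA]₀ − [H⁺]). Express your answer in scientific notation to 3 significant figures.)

[H⁺] = 10^(−pH) = 10^(−5.18) = 6.607e-06 M. For HA ⇌ H⁺ + A⁻, Ka = [H⁺][A⁻]/[HA] = [H⁺]² / ([HA]₀ − [H⁺]) = (6.607e-06)² / (0.101 − 6.607e-06) = 4.32e-10.

K_a = 4.32e-10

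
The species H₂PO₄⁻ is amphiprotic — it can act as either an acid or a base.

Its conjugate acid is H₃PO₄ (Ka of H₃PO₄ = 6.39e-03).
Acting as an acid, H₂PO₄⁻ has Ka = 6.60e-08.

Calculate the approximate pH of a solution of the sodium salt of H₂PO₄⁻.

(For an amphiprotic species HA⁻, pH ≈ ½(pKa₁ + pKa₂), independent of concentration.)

pKa₁ = -log(6.39e-03) = 2.19; pKa₂ = -log(6.60e-08) = 7.18. For an amphiprotic species, pH ≈ ½(pKa₁ + pKa₂) = ½(2.19 + 7.18) = 4.69.

pH = 4.69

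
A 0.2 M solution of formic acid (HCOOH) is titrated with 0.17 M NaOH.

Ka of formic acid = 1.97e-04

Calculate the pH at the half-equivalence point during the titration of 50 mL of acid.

At half-equivalence [HA] = [A⁻], so Henderson-Hasselbalch gives pH = pKa = -log(1.97e-04) = 3.71.

pH = pKa = 3.71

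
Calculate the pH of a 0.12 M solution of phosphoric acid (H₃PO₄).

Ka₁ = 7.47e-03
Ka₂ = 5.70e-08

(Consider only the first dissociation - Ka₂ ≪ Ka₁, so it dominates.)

First dissociation dominates. From Ka₁ = [H⁺][HA⁻]/[H₂A], x² + Ka₁·x − Ka₁·C = 0 with C = 0.12 M and Ka₁ = 7.47e-03. Solving: [H⁺] = (−Ka₁ + √(Ka₁² + 4·Ka₁·C)) / 2 = 2.6437e-02 M. pH = -log(2.6437e-02) = 1.58.

pH = 1.58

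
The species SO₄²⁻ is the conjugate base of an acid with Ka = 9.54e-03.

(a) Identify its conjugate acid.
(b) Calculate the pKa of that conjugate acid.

(a) The conjugate acid is formed by adding one H⁺ to SO₄²⁻, giving HSO₄⁻. (b) pKa = -log(Ka) = -log(9.54e-03) = 2.02.

Conjugate acid: HSO₄⁻; pK_a = 2.02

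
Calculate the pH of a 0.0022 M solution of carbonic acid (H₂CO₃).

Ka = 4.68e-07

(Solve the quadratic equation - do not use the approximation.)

x² + Ka×x - Ka×C = 0. Using quadratic formula: [H⁺] = 3.1854e-05

pH = 4.50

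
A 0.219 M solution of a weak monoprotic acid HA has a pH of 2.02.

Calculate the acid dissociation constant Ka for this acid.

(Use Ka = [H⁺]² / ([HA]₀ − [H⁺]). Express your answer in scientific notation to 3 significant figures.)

[H⁺] = 10^(−pH) = 10^(−2.02) = 9.550e-03 M. For HA ⇌ H⁺ + A⁻, Ka = [H⁺][A⁻]/[HA] = [H⁺]² / ([HA]₀ − [H⁺]) = (9.550e-03)² / (0.219 − 9.550e-03) = 4.35e-04.

K_a = 4.35e-04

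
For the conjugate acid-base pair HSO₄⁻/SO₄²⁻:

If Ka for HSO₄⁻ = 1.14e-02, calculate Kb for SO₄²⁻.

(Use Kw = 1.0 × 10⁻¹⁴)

For a conjugate pair Ka × Kb = Kw, so Kb = Kw/Ka = 1.0 × 10⁻¹⁴ / 1.14e-02 = 8.77e-13.

K_b = 8.77e-13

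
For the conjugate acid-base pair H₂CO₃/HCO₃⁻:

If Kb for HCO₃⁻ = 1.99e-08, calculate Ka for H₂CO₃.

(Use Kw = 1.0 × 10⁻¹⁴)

For a conjugate pair Ka × Kb = Kw, so Ka = Kw/Kb = 1.0 × 10⁻¹⁴ / 1.99e-08 = 5.03e-07.

K_a = 5.03e-07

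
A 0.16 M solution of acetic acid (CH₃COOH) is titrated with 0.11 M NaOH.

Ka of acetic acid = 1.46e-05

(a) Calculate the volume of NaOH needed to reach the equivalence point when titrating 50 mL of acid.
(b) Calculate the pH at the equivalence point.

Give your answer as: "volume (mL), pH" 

moles acid = 0.16 × 50/1000 = 0.008 mol; V_base = moles/0.11 × 1000 = 72.7 mL. At equivalence only the conjugate base is present: [A⁻] = 0.008/0.123 = 6.5185e-02 M. Kb = Kw/Ka = 6.85e-10; [OH⁻] = √(Kb × [A⁻]) = 6.6819e-06; pOH = 5.18; pH = 14 - pOH = 8.82.

V = 72.7 mL, pH = 8.82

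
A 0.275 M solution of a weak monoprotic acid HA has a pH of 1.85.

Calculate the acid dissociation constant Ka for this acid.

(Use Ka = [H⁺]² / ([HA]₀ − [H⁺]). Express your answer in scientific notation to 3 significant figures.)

[H⁺] = 10^(−pH) = 10^(−1.85) = 1.413e-02 M. For HA ⇌ H⁺ + A⁻, Ka = [H⁺][A⁻]/[HA] = [H⁺]² / ([HA]₀ − [H⁺]) = (1.413e-02)² / (0.275 − 1.413e-02) = 7.65e-04.

K_a = 7.65e-04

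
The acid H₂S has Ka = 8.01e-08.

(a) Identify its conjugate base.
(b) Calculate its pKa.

(a) The conjugate base is formed by removing one H⁺ from H₂S, giving HS⁻. (b) pKa = -log(Ka) = -log(8.01e-08) = 7.10.

Conjugate base: HS⁻; pK_a = 7.10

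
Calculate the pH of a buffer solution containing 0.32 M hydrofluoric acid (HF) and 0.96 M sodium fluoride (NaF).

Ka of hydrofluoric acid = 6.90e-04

pKa = -log(6.90e-04) = 3.16. pH = pKa + log([A⁻]/[HA]) = 3.16 + log(0.96/0.32)

pH = 3.64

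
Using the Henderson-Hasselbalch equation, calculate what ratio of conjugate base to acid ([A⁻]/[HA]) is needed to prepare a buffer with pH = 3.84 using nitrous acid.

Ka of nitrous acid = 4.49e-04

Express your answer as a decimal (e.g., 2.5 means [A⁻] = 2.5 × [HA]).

pKa = -log(4.49e-04) = 3.3478. pH = pKa + log([A⁻]/[HA]), so log([A⁻]/[HA]) = pH − pKa = 3.84 − 3.3478 = 0.4922. [A⁻]/[HA] = 10^(0.4922) = 3.11

[A⁻]/[HA] = 3.11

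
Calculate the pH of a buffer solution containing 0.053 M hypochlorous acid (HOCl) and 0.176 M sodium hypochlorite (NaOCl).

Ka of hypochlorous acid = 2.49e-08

pKa = -log(2.49e-08) = 7.60. pH = pKa + log([A⁻]/[HA]) = 7.60 + log(0.176/0.053)

pH = 8.13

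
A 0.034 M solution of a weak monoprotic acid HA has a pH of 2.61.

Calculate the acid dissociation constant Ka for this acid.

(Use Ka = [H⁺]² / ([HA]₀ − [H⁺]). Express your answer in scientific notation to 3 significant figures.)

[H⁺] = 10^(−pH) = 10^(−2.61) = 2.455e-03 M. For HA ⇌ H⁺ + A⁻, Ka = [H⁺][A⁻]/[HA] = [H⁺]² / ([HA]₀ − [H⁺]) = (2.455e-03)² / (0.034 − 2.455e-03) = 1.91e-04.

K_a = 1.91e-04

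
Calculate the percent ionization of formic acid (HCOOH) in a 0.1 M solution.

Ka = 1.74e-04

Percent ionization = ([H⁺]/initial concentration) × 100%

Using Ka equilibrium: x² + Ka×x - Ka×C = 0. Solving: [H⁺] = 4.0852e-03. Percent = (4.0852e-03/0.1) × 100

Percent ionization = 4.09%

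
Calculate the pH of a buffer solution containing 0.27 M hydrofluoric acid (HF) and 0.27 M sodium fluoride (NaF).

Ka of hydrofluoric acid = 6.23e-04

pKa = -log(6.23e-04) = 3.21. pH = pKa + log([A⁻]/[HA]) = 3.21 + log(0.27/0.27)

pH = 3.21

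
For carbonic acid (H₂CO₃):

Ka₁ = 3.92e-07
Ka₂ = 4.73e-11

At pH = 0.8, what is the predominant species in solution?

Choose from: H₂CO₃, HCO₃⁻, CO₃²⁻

pKa₁ = 6.41, pKa₂ = 10.33. For a polyprotic acid the predominant species crosses at each pKa: below pKa_n the protonated form dominates, above it the deprotonated form does. At pH = 0.8, the predominant species is H₂CO₃.

H₂CO₃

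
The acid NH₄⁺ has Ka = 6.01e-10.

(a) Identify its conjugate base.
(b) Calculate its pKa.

(a) The conjugate base is formed by removing one H⁺ from NH₄⁺, giving NH₃. (b) pKa = -log(Ka) = -log(6.01e-10) = 9.22.

Conjugate base: NH₃; pK_a = 9.22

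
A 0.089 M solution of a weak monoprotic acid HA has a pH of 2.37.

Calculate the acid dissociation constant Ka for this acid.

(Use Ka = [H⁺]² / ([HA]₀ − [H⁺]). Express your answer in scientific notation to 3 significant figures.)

[H⁺] = 10^(−pH) = 10^(−2.37) = 4.266e-03 M. For HA ⇌ H⁺ + A⁻, Ka = [H⁺][A⁻]/[HA] = [H⁺]² / ([HA]₀ − [H⁺]) = (4.266e-03)² / (0.089 − 4.266e-03) = 2.15e-04.

K_a = 2.15e-04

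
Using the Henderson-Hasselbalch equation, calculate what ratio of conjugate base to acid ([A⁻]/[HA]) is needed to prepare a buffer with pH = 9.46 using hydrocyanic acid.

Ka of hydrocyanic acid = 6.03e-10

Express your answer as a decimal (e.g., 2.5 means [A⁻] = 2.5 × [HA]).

pKa = -log(6.03e-10) = 9.2197. pH = pKa + log([A⁻]/[HA]), so log([A⁻]/[HA]) = pH − pKa = 9.46 − 9.2197 = 0.2403. [A⁻]/[HA] = 10^(0.2403) = 1.74

[A⁻]/[HA] = 1.74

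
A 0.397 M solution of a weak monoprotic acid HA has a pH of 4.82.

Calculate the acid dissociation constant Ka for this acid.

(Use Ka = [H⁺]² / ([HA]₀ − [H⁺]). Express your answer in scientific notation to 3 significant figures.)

[H⁺] = 10^(−pH) = 10^(−4.82) = 1.514e-05 M. For HA ⇌ H⁺ + A⁻, Ka = [H⁺][A⁻]/[HA] = [H⁺]² / ([HA]₀ − [H⁺]) = (1.514e-05)² / (0.397 − 1.514e-05) = 5.77e-10.

K_a = 5.77e-10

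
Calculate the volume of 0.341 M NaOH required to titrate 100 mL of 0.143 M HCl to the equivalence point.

At equivalence: moles acid = moles base. moles HCl = 0.143 × 100/1000 = 0.0143 mol. V_base = moles / 0.341 × 1000 = 41.9 mL.

V_{base} = 41.9 mL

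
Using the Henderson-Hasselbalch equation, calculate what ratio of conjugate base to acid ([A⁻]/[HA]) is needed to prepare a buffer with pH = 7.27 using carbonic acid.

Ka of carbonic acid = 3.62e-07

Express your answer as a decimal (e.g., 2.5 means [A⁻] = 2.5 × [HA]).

pKa = -log(3.62e-07) = 6.4413. pH = pKa + log([A⁻]/[HA]), so log([A⁻]/[HA]) = pH − pKa = 7.27 − 6.4413 = 0.8287. [A⁻]/[HA] = 10^(0.8287) = 6.74

[A⁻]/[HA] = 6.74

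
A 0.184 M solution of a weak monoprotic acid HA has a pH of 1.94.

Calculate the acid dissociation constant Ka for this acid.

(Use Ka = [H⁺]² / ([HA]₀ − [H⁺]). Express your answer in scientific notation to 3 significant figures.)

[H⁺] = 10^(−pH) = 10^(−1.94) = 1.148e-02 M. For HA ⇌ H⁺ + A⁻, Ka = [H⁺][A⁻]/[HA] = [H⁺]² / ([HA]₀ − [H⁺]) = (1.148e-02)² / (0.184 − 1.148e-02) = 7.64e-04.

K_a = 7.64e-04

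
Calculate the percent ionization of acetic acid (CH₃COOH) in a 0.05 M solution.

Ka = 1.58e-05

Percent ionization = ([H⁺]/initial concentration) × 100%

Using Ka equilibrium: x² + Ka×x - Ka×C = 0. Solving: [H⁺] = 8.8095e-04. Percent = (8.8095e-04/0.05) × 100

Percent ionization = 1.76%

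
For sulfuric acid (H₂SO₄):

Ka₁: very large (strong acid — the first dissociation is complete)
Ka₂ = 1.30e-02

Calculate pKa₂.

pKa₂ = -log(Ka₂) = -log(1.30e-02) = 1.89.

pK_{a2} = 1.89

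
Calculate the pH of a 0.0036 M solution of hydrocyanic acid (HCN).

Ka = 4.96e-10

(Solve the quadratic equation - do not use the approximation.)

x² + Ka×x - Ka×C = 0. Using quadratic formula: [H⁺] = 1.3360e-06

pH = 5.87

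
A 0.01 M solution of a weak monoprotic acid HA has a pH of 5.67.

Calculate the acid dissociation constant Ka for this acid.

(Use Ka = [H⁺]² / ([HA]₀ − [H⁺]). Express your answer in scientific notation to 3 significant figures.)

[H⁺] = 10^(−pH) = 10^(−5.67) = 2.138e-06 M. For HA ⇌ H⁺ + A⁻, Ka = [H⁺][A⁻]/[HA] = [H⁺]² / ([HA]₀ − [H⁺]) = (2.138e-06)² / (0.01 − 2.138e-06) = 4.57e-10.

K_a = 4.57e-10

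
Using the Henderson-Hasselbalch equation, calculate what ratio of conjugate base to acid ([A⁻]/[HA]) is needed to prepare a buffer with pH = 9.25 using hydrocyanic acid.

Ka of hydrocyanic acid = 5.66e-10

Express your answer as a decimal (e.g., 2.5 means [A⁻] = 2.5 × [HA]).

pKa = -log(5.66e-10) = 9.2472. pH = pKa + log([A⁻]/[HA]), so log([A⁻]/[HA]) = pH − pKa = 9.25 − 9.2472 = 0.0028. [A⁻]/[HA] = 10^(0.0028) = 1.01

[A⁻]/[HA] = 1.01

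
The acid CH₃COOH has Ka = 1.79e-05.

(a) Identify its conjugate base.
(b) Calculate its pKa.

(a) The conjugate base is formed by removing one H⁺ from CH₃COOH, giving CH₃COO⁻. (b) pKa = -log(Ka) = -log(1.79e-05) = 4.75.

Conjugate base: CH₃COO⁻; pK_a = 4.75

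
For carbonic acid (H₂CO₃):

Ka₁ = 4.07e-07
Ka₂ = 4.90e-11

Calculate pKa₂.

pKa₂ = -log(Ka₂) = -log(4.90e-11) = 10.31.

pK_{a2} = 10.31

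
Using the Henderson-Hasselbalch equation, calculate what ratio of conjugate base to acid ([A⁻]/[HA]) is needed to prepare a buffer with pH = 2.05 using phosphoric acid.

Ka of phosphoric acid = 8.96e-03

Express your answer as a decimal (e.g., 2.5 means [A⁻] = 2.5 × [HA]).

pKa = -log(8.96e-03) = 2.0477. pH = pKa + log([A⁻]/[HA]), so log([A⁻]/[HA]) = pH − pKa = 2.05 − 2.0477 = 0.0023. [A⁻]/[HA] = 10^(0.0023) = 1.01

[A⁻]/[HA] = 1.01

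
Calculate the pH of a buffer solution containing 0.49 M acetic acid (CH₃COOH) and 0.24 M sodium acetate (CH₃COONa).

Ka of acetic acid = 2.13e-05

pKa = -log(2.13e-05) = 4.67. pH = pKa + log([A⁻]/[HA]) = 4.67 + log(0.24/0.49)

pH = 4.36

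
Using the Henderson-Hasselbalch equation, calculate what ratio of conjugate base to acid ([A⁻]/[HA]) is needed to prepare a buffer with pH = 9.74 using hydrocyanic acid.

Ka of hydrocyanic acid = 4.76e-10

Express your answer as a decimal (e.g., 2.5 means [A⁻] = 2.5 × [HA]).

pKa = -log(4.76e-10) = 9.3224. pH = pKa + log([A⁻]/[HA]), so log([A⁻]/[HA]) = pH − pKa = 9.74 − 9.3224 = 0.4176. [A⁻]/[HA] = 10^(0.4176) = 2.62

[A⁻]/[HA] = 2.62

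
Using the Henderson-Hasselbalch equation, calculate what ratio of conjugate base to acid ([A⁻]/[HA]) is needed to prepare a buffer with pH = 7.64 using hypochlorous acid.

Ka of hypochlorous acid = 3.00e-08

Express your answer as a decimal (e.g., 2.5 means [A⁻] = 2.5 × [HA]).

pKa = -log(3.00e-08) = 7.5229. pH = pKa + log([A⁻]/[HA]), so log([A⁻]/[HA]) = pH − pKa = 7.64 − 7.5229 = 0.1171. [A⁻]/[HA] = 10^(0.1171) = 1.31

[A⁻]/[HA] = 1.31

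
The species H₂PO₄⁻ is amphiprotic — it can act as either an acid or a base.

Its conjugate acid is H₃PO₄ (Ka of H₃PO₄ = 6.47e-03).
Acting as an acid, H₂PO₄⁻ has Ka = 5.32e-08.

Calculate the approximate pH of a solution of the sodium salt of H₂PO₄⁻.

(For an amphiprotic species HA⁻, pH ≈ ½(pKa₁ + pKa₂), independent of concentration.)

pKa₁ = -log(6.47e-03) = 2.19; pKa₂ = -log(5.32e-08) = 7.27. For an amphiprotic species, pH ≈ ½(pKa₁ + pKa₂) = ½(2.19 + 7.27) = 4.73.

pH = 4.73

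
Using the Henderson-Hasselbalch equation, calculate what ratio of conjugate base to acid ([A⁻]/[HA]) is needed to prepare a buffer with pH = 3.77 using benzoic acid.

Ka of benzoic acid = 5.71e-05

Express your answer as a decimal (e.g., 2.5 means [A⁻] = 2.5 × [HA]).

pKa = -log(5.71e-05) = 4.2434. pH = pKa + log([A⁻]/[HA]), so log([A⁻]/[HA]) = pH − pKa = 3.77 − 4.2434 = -0.4734. [A⁻]/[HA] = 10^(-0.4734) = 0.336

[A⁻]/[HA] = 0.336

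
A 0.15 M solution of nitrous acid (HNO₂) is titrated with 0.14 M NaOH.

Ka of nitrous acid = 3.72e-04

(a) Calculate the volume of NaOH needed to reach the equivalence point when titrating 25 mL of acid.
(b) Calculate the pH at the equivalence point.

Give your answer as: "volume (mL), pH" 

moles acid = 0.15 × 25/1000 = 0.00375 mol; V_base = moles/0.14 × 1000 = 26.8 mL. At equivalence only the conjugate base is present: [A⁻] = 0.00375/0.052 = 7.2414e-02 M. Kb = Kw/Ka = 2.69e-11; [OH⁻] = √(Kb × [A⁻]) = 1.3952e-06; pOH = 5.86; pH = 14 - pOH = 8.14.

V = 26.8 mL, pH = 8.14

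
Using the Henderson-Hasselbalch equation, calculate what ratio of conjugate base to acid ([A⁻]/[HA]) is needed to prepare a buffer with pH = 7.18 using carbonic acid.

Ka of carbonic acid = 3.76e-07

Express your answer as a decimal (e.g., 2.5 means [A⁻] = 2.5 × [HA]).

pKa = -log(3.76e-07) = 6.4248. pH = pKa + log([A⁻]/[HA]), so log([A⁻]/[HA]) = pH − pKa = 7.18 − 6.4248 = 0.7552. [A⁻]/[HA] = 10^(0.7552) = 5.69

[A⁻]/[HA] = 5.69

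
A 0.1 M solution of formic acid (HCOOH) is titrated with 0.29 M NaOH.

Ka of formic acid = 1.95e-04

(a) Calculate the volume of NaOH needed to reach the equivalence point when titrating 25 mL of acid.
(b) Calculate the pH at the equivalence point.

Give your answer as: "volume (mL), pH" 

moles acid = 0.1 × 25/1000 = 0.0025 mol; V_base = moles/0.29 × 1000 = 8.6 mL. At equivalence only the conjugate base is present: [A⁻] = 0.0025/0.034 = 7.4359e-02 M. Kb = Kw/Ka = 5.13e-11; [OH⁻] = √(Kb × [A⁻]) = 1.9528e-06; pOH = 5.71; pH = 14 - pOH = 8.29.

V = 8.6 mL, pH = 8.29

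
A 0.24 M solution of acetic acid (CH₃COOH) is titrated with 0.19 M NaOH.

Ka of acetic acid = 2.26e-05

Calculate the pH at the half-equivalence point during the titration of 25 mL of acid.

At half-equivalence [HA] = [A⁻], so Henderson-Hasselbalch gives pH = pKa = -log(2.26e-05) = 4.65.

pH = pKa = 4.65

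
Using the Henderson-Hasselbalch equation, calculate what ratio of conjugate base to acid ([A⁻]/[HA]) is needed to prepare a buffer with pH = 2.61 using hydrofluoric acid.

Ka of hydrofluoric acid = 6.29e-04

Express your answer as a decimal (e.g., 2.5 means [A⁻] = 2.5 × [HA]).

pKa = -log(6.29e-04) = 3.2013. pH = pKa + log([A⁻]/[HA]), so log([A⁻]/[HA]) = pH − pKa = 2.61 − 3.2013 = -0.5913. [A⁻]/[HA] = 10^(-0.5913) = 0.256

[A⁻]/[HA] = 0.256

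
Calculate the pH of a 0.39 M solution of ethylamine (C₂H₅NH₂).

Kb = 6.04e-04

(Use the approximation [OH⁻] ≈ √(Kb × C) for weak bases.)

[OH⁻] = √(Kb × C) = √(6.04e-04 × 0.39) = 1.5348e-02. pOH = 1.81, pH = 14 - pOH

pH = 12.19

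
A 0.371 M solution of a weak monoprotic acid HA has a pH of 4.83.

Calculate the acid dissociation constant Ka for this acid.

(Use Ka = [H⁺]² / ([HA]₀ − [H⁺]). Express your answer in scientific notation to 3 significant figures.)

[H⁺] = 10^(−pH) = 10^(−4.83) = 1.479e-05 M. For HA ⇌ H⁺ + A⁻, Ka = [H⁺][A⁻]/[HA] = [H⁺]² / ([HA]₀ − [H⁺]) = (1.479e-05)² / (0.371 − 1.479e-05) = 5.90e-10.

K_a = 5.90e-10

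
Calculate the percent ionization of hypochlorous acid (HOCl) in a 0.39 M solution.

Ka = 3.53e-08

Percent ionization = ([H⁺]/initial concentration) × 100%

Using Ka equilibrium: x² + Ka×x - Ka×C = 0. Solving: [H⁺] = 1.1732e-04. Percent = (1.1732e-04/0.39) × 100

Percent ionization = 0.0301%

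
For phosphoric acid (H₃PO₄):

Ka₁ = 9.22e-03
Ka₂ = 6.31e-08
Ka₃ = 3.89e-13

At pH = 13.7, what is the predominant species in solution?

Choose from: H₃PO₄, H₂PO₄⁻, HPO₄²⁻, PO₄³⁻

pKa₁ = 2.04, pKa₂ = 7.20, pKa₃ = 12.41. For a polyprotic acid the predominant species crosses at each pKa: below pKa_n the protonated form dominates, above it the deprotonated form does. At pH = 13.7, the predominant species is PO₄³⁻.

PO₄³⁻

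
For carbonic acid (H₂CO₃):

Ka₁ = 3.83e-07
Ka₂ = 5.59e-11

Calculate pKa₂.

pKa₂ = -log(Ka₂) = -log(5.59e-11) = 10.25.

pK_{a2} = 10.25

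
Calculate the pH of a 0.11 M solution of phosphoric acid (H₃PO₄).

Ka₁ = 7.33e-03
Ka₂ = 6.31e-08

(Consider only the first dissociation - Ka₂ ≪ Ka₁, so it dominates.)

First dissociation dominates. From Ka₁ = [H⁺][HA⁻]/[H₂A], x² + Ka₁·x − Ka₁·C = 0 with C = 0.11 M and Ka₁ = 7.33e-03. Solving: [H⁺] = (−Ka₁ + √(Ka₁² + 4·Ka₁·C)) / 2 = 2.4966e-02 M. pH = -log(2.4966e-02) = 1.60.

pH = 1.60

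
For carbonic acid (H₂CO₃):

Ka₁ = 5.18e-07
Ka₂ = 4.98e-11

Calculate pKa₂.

pKa₂ = -log(Ka₂) = -log(4.98e-11) = 10.30.

pK_{a2} = 10.30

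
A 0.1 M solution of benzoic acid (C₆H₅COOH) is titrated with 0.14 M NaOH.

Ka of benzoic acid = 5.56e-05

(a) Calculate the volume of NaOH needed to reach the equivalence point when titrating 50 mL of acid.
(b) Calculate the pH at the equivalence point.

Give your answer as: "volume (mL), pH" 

moles acid = 0.1 × 50/1000 = 0.005 mol; V_base = moles/0.14 × 1000 = 35.7 mL. At equivalence only the conjugate base is present: [A⁻] = 0.005/0.086 = 5.8333e-02 M. Kb = Kw/Ka = 1.80e-10; [OH⁻] = √(Kb × [A⁻]) = 3.2391e-06; pOH = 5.49; pH = 14 - pOH = 8.51.

V = 35.7 mL, pH = 8.51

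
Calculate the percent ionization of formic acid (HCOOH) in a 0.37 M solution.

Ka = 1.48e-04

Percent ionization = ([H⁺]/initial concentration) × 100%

Using Ka equilibrium: x² + Ka×x - Ka×C = 0. Solving: [H⁺] = 7.3264e-03. Percent = (7.3264e-03/0.37) × 100

Percent ionization = 1.98%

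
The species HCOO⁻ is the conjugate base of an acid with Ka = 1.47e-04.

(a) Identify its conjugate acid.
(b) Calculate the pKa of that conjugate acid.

(a) The conjugate acid is formed by adding one H⁺ to HCOO⁻, giving HCOOH. (b) pKa = -log(Ka) = -log(1.47e-04) = 3.83.

Conjugate acid: HCOOH; pK_a = 3.83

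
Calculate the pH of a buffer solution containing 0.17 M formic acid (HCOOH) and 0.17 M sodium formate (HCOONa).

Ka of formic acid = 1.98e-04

pKa = -log(1.98e-04) = 3.70. pH = pKa + log([A⁻]/[HA]) = 3.70 + log(0.17/0.17)

pH = 3.70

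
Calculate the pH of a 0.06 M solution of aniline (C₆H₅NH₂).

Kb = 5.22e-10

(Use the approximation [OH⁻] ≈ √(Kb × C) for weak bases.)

[OH⁻] = √(Kb × C) = √(5.22e-10 × 0.06) = 5.5964e-06. pOH = 5.25, pH = 14 - pOH

pH = 8.75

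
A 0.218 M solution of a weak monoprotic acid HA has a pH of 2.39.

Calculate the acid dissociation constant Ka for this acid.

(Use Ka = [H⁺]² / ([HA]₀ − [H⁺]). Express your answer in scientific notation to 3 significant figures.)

[H⁺] = 10^(−pH) = 10^(−2.39) = 4.074e-03 M. For HA ⇌ H⁺ + A⁻, Ka = [H⁺][A⁻]/[HA] = [H⁺]² / ([HA]₀ − [H⁺]) = (4.074e-03)² / (0.218 − 4.074e-03) = 7.76e-05.

K_a = 7.76e-05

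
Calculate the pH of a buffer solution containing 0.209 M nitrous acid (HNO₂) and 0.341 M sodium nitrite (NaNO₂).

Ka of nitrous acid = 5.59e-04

pKa = -log(5.59e-04) = 3.25. pH = pKa + log([A⁻]/[HA]) = 3.25 + log(0.341/0.209)

pH = 3.47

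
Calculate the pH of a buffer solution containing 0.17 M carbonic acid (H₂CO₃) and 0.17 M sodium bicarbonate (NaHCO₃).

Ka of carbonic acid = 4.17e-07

pKa = -log(4.17e-07) = 6.38. pH = pKa + log([A⁻]/[HA]) = 6.38 + log(0.17/0.17)

pH = 6.38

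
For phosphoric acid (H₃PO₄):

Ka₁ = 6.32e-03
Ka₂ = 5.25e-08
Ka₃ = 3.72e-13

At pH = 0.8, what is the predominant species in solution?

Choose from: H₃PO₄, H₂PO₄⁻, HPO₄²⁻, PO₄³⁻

pKa₁ = 2.20, pKa₂ = 7.28, pKa₃ = 12.43. For a polyprotic acid the predominant species crosses at each pKa: below pKa_n the protonated form dominates, above it the deprotonated form does. At pH = 0.8, the predominant species is H₃PO₄.

H₃PO₄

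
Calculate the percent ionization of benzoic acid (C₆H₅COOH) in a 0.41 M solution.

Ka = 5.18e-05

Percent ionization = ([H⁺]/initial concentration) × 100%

Using Ka equilibrium: x² + Ka×x - Ka×C = 0. Solving: [H⁺] = 4.5826e-03. Percent = (4.5826e-03/0.41) × 100

Percent ionization = 1.12%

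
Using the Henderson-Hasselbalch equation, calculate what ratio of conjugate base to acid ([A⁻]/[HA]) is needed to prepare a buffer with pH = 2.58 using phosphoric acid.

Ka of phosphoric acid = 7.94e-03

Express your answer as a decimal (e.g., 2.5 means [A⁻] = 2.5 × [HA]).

pKa = -log(7.94e-03) = 2.1002. pH = pKa + log([A⁻]/[HA]), so log([A⁻]/[HA]) = pH − pKa = 2.58 − 2.1002 = 0.4798. [A⁻]/[HA] = 10^(0.4798) = 3.02

[A⁻]/[HA] = 3.02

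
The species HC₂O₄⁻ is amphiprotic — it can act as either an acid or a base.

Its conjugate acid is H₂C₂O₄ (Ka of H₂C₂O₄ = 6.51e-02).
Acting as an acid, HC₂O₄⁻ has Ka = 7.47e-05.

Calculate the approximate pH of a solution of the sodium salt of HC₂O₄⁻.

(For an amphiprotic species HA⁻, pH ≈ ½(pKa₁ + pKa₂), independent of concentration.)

pKa₁ = -log(6.51e-02) = 1.19; pKa₂ = -log(7.47e-05) = 4.13. For an amphiprotic species, pH ≈ ½(pKa₁ + pKa₂) = ½(1.19 + 4.13) = 2.66.

pH = 2.66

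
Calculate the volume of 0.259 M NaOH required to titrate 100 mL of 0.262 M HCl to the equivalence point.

At equivalence: moles acid = moles base. moles HCl = 0.262 × 100/1000 = 0.0262 mol. V_base = moles / 0.259 × 1000 = 101.2 mL.

V_{base} = 101.2 mL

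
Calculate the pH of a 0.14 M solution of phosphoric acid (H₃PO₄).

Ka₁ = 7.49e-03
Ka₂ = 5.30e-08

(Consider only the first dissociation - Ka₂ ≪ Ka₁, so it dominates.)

First dissociation dominates. From Ka₁ = [H⁺][HA⁻]/[H₂A], x² + Ka₁·x − Ka₁·C = 0 with C = 0.14 M and Ka₁ = 7.49e-03. Solving: [H⁺] = (−Ka₁ + √(Ka₁² + 4·Ka₁·C)) / 2 = 2.8853e-02 M. pH = -log(2.8853e-02) = 1.54.

pH = 1.54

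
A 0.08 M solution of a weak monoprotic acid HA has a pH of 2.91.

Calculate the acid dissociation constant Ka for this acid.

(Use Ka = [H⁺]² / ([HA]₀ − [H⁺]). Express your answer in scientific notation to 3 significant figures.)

[H⁺] = 10^(−pH) = 10^(−2.91) = 1.230e-03 M. For HA ⇌ H⁺ + A⁻, Ka = [H⁺][A⁻]/[HA] = [H⁺]² / ([HA]₀ − [H⁺]) = (1.230e-03)² / (0.08 − 1.230e-03) = 1.92e-05.

K_a = 1.92e-05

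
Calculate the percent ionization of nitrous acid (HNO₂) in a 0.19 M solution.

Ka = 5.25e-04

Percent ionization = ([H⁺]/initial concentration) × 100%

Using Ka equilibrium: x² + Ka×x - Ka×C = 0. Solving: [H⁺] = 9.7284e-03. Percent = (9.7284e-03/0.19) × 100

Percent ionization = 5.12%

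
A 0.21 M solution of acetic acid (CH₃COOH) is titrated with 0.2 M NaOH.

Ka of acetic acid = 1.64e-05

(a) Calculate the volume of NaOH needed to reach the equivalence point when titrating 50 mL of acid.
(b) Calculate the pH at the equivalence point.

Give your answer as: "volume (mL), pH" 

moles acid = 0.21 × 50/1000 = 0.0105 mol; V_base = moles/0.2 × 1000 = 52.5 mL. At equivalence only the conjugate base is present: [A⁻] = 0.0105/0.102 = 1.0244e-01 M. Kb = Kw/Ka = 6.10e-10; [OH⁻] = √(Kb × [A⁻]) = 7.9033e-06; pOH = 5.10; pH = 14 - pOH = 8.90.

V = 52.5 mL, pH = 8.90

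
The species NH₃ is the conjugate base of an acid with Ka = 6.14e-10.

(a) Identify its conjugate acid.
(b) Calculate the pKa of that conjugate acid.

(a) The conjugate acid is formed by adding one H⁺ to NH₃, giving NH₄⁺. (b) pKa = -log(Ka) = -log(6.14e-10) = 9.21.

Conjugate acid: NH₄⁺; pK_a = 9.21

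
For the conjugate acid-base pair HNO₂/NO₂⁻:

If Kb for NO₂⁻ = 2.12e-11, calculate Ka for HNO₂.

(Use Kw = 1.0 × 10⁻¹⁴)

For a conjugate pair Ka × Kb = Kw, so Ka = Kw/Kb = 1.0 × 10⁻¹⁴ / 2.12e-11 = 4.72e-04.

K_a = 4.72e-04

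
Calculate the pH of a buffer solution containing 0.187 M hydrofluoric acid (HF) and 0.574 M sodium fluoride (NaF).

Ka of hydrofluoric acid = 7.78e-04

pKa = -log(7.78e-04) = 3.11. pH = pKa + log([A⁻]/[HA]) = 3.11 + log(0.574/0.187)

pH = 3.60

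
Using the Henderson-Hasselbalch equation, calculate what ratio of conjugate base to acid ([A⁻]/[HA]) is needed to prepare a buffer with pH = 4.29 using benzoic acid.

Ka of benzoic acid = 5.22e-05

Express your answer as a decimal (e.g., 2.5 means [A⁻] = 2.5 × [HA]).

pKa = -log(5.22e-05) = 4.2823. pH = pKa + log([A⁻]/[HA]), so log([A⁻]/[HA]) = pH − pKa = 4.29 − 4.2823 = 0.0077. [A⁻]/[HA] = 10^(0.0077) = 1.02

[A⁻]/[HA] = 1.02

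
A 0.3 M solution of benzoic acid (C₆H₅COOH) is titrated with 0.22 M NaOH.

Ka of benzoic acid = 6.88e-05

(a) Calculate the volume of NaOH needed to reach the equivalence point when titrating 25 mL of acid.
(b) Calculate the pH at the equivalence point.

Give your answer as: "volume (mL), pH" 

moles acid = 0.3 × 25/1000 = 0.0075 mol; V_base = moles/0.22 × 1000 = 34.1 mL. At equivalence only the conjugate base is present: [A⁻] = 0.0075/0.059 = 1.2692e-01 M. Kb = Kw/Ka = 1.45e-10; [OH⁻] = √(Kb × [A⁻]) = 4.2951e-06; pOH = 5.37; pH = 14 - pOH = 8.63.

V = 34.1 mL, pH = 8.63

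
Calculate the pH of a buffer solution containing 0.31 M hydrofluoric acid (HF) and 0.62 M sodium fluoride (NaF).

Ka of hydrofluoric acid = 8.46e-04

pKa = -log(8.46e-04) = 3.07. pH = pKa + log([A⁻]/[HA]) = 3.07 + log(0.62/0.31)

pH = 3.37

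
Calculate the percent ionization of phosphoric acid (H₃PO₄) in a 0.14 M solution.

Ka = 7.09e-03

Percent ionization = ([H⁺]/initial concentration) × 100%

Using Ka equilibrium: x² + Ka×x - Ka×C = 0. Solving: [H⁺] = 2.8159e-02. Percent = (2.8159e-02/0.14) × 100

Percent ionization = 20.1%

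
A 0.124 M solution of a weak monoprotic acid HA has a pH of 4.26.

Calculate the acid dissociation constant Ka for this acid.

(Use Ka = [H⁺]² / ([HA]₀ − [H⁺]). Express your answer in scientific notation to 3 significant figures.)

[H⁺] = 10^(−pH) = 10^(−4.26) = 5.495e-05 M. For HA ⇌ H⁺ + A⁻, Ka = [H⁺][A⁻]/[HA] = [H⁺]² / ([HA]₀ − [H⁺]) = (5.495e-05)² / (0.124 − 5.495e-05) = 2.44e-08.

K_a = 2.44e-08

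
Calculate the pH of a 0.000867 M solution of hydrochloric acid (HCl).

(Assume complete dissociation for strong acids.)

[H⁺] = 0.000867 M for strong acid. pH = -log[H⁺] = -log(0.000867)

pH = 3.06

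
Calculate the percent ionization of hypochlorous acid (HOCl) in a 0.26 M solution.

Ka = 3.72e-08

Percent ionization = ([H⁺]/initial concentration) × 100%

Using Ka equilibrium: x² + Ka×x - Ka×C = 0. Solving: [H⁺] = 9.8328e-05. Percent = (9.8328e-05/0.26) × 100

Percent ionization = 0.0378%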